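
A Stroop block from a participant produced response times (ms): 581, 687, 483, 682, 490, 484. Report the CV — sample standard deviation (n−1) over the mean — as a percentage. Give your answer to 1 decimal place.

17.2%

n = 6, Σ = 3407, M = 567.8333
Σ(x−M)² = 47690.833; s = √(47690.833/5) = 97.6635
CV = 97.6635 / 567.8333 = 0.17199 = 17.199%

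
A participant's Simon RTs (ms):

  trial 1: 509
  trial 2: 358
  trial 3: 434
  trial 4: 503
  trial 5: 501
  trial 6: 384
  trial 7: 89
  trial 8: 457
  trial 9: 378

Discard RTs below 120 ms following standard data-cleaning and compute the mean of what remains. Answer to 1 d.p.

440.5 ms

Excluded: 89
Retained (n=8): Σ = 3524
Mean = 3524/8 = 440.5000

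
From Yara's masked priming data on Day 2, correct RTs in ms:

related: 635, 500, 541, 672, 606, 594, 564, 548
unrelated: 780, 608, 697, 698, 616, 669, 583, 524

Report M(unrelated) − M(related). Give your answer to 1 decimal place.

64.4 ms

M(related) = 4660/8 = 582.500
M(unrelated) = 5175/8 = 646.875
Difference = 646.875 − 582.500 = 64.375 ms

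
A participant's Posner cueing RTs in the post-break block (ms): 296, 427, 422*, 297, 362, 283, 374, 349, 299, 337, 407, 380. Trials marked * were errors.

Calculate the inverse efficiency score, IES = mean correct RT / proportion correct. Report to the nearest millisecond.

378 ms

Correct trials (n=11): 296, 427, 297, 362, 283, 374, 349, 299, 337, 407, 380
Mean correct RT = 3811/11 = 346.4545 ms
Proportion correct = 11/12
IES = 346.4545 / (11/12) = 377.950 ms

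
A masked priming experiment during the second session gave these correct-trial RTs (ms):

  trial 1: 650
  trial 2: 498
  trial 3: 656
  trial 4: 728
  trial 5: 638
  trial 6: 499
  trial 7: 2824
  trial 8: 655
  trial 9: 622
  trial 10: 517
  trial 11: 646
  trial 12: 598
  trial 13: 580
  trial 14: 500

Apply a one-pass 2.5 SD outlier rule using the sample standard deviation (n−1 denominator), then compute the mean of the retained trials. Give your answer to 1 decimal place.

599.0 ms

n = 14, ΣRT = 10611, M = 757.929
Σ(x−M)² = 4663982.93; s = √(4663982.93/13) = 598.972
Cutoffs: 757.929 ± 2.5·598.972 → [-739.5, 2255.4]
Outside: 2824 → excluded.
Retained (n=13): Σ = 7787, mean = 7787/13 = 599.000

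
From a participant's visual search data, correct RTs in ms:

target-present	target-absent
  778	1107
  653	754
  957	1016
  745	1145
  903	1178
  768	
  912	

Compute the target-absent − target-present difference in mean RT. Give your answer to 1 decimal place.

223.4 ms

M(target-present) = 5716/7 = 816.571
M(target-absent) = 5200/5 = 1040.000
Difference = 1040.000 − 816.571 = 223.429 ms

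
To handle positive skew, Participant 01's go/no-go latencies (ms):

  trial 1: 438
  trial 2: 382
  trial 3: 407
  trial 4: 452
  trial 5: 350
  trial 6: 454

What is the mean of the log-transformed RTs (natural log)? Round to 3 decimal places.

6.021

ln(RT): 6.0822, 5.9454, 6.0088, 6.1137, 5.8579, 6.1181
Σ ln(RT) = 36.1262
Mean = 36.1262/6 = 6.02103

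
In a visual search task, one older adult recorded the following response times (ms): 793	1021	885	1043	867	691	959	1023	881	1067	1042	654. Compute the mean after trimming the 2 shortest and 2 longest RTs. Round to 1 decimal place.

933.9 ms

Sorted: 654, 691, 793, 867, 881, 885, 959, 1021, 1023, 1042, 1043, 1067
Drop lowest 2 (654, 691) and highest 2 (1043, 1067)
Remaining (n=8): Σ = 7471, mean = 7471/8 = 933.875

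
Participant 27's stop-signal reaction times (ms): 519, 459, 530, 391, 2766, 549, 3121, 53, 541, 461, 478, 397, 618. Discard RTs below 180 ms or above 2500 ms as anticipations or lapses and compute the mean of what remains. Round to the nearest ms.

Excluded: 53, 2766, 3121
Retained (n=10): Σ = 4943
Mean = 4943/10 = 494.3000

494 ms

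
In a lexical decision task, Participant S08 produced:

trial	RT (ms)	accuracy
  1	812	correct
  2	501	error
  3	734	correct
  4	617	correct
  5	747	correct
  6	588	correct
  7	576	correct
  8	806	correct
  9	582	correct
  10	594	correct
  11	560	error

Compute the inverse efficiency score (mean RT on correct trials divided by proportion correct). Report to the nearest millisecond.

Correct trials (n=9): 812, 734, 617, 747, 588, 576, 806, 582, 594
Mean correct RT = 6056/9 = 672.8889 ms
Proportion correct = 9/11
IES = 672.8889 / (9/11) = 822.420 ms

822 ms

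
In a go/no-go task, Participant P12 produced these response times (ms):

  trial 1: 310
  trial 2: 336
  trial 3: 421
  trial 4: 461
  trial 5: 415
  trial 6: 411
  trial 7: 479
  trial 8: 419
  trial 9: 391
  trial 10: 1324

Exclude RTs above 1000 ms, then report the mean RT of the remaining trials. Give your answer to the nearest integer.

Excluded: 1324
Retained (n=9): Σ = 3643
Mean = 3643/9 = 404.7778

405 ms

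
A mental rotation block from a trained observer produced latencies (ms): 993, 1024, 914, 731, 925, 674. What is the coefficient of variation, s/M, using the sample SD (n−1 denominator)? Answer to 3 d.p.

0.162

n = 6, Σ = 5261, M = 876.8333
Σ(x−M)² = 101262.833; s = √(101262.833/5) = 142.3115
CV = 142.3115 / 876.8333 = 0.16230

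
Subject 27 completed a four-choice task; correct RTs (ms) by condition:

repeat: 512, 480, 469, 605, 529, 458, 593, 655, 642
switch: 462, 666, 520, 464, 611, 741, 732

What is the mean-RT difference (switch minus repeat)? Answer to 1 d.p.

50.2 ms

M(repeat) = 4943/9 = 549.222
M(switch) = 4196/7 = 599.429
Difference = 599.429 − 549.222 = 50.206 ms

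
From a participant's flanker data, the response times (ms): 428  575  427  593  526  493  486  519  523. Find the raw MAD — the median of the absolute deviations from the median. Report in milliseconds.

33 ms

Sorted: 427, 428, 486, 493, 519, 523, 526, 575, 593 → median = 519
|x − 519|: 91, 56, 92, 74, 7, 26, 33, 0, 4
Sorted deviations: 0, 4, 7, 26, 33, 56, 74, 91, 92 → MAD = 33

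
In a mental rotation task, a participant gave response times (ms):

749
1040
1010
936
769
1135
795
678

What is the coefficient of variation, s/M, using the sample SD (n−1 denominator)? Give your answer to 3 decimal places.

0.184

n = 8, Σ = 7112, M = 889.0000
Σ(x−M)² = 187524.000; s = √(187524.000/7) = 163.6739
CV = 163.6739 / 889.0000 = 0.18411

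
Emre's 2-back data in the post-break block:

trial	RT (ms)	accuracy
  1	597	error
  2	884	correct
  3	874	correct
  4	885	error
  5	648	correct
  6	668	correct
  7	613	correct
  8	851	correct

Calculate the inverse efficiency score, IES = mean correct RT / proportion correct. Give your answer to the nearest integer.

1008 ms

Correct trials (n=6): 884, 874, 648, 668, 613, 851
Mean correct RT = 4538/6 = 756.3333 ms
Proportion correct = 6/8
IES = 756.3333 / (6/8) = 1008.444 ms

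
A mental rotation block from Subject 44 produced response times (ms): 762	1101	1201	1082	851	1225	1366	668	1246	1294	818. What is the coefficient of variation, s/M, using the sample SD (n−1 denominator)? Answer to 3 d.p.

n = 11, Σ = 11614, M = 1055.8182
Σ(x−M)² = 576779.636; s = √(576779.636/10) = 240.1624
CV = 240.1624 / 1055.8182 = 0.22747

0.227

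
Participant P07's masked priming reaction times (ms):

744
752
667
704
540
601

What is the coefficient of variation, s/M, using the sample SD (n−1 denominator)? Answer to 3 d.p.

0.125

n = 6, Σ = 4008, M = 668.0000
Σ(x−M)² = 35002.000; s = √(35002.000/5) = 83.6684
CV = 83.6684 / 668.0000 = 0.12525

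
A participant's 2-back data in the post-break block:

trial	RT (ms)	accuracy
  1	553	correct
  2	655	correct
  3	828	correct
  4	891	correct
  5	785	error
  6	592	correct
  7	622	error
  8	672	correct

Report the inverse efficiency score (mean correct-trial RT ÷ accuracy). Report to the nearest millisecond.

Correct trials (n=6): 553, 655, 828, 891, 592, 672
Mean correct RT = 4191/6 = 698.5000 ms
Proportion correct = 6/8
IES = 698.5000 / (6/8) = 931.333 ms

931 ms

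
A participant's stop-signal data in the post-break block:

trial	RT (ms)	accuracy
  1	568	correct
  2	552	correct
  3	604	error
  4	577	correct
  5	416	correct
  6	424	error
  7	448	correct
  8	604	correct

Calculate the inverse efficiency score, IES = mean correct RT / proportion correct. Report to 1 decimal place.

Correct trials (n=6): 568, 552, 577, 416, 448, 604
Mean correct RT = 3165/6 = 527.5000 ms
Proportion correct = 6/8
IES = 527.5000 / (6/8) = 703.333 ms

703.3 ms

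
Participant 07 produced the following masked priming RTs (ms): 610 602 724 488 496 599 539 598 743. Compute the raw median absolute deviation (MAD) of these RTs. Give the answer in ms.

Sorted: 488, 496, 539, 598, 599, 602, 610, 724, 743 → median = 599
|x − 599|: 11, 3, 125, 111, 103, 0, 60, 1, 144
Sorted deviations: 0, 1, 3, 11, 60, 103, 111, 125, 144 → MAD = 60

60 ms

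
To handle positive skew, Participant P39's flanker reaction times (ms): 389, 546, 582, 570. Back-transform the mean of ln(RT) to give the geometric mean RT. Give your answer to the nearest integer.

515 ms

ln(RT): 5.9636, 6.3026, 6.3665, 6.3456
Mean ln(RT) = 24.9783/4 = 6.24458
Geometric mean = exp(6.24458) = 515.21 ms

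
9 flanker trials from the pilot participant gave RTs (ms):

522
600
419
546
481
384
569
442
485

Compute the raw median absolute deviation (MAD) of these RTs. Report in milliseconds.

Sorted: 384, 419, 442, 481, 485, 522, 546, 569, 600 → median = 485
|x − 485|: 37, 115, 66, 61, 4, 101, 84, 43, 0
Sorted deviations: 0, 4, 37, 43, 61, 66, 84, 101, 115 → MAD = 61

61 ms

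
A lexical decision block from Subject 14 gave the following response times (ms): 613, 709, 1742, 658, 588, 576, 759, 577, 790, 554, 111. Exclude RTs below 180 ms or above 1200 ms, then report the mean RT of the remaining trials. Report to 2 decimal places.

647.11 ms

Excluded: 111, 1742
Retained (n=9): Σ = 5824
Mean = 5824/9 = 647.1111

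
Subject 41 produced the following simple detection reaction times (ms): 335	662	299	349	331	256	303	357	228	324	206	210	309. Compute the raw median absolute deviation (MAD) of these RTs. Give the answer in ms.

40 ms

Sorted: 206, 210, 228, 256, 299, 303, 309, 324, 331, 335, 349, 357, 662 → median = 309
|x − 309|: 26, 353, 10, 40, 22, 53, 6, 48, 81, 15, 103, 99, 0
Sorted deviations: 0, 6, 10, 15, 22, 26, 40, 48, 53, 81, 99, 103, 353 → MAD = 40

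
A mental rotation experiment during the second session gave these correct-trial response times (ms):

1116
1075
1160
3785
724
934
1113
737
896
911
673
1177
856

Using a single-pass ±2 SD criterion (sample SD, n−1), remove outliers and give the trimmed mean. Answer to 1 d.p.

947.7 ms

n = 13, ΣRT = 15157, M = 1165.923
Σ(x−M)² = 7783210.92; s = √(7783210.92/12) = 805.358
Cutoffs: 1165.923 ± 2·805.358 → [-444.8, 2776.6]
Outside: 3785 → excluded.
Retained (n=12): Σ = 11372, mean = 11372/12 = 947.667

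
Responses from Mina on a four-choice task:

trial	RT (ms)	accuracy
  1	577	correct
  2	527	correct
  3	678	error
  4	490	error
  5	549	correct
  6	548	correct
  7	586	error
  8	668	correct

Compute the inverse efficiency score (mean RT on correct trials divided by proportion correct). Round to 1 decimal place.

Correct trials (n=5): 577, 527, 549, 548, 668
Mean correct RT = 2869/5 = 573.8000 ms
Proportion correct = 5/8
IES = 573.8000 / (5/8) = 918.080 ms

918.1 ms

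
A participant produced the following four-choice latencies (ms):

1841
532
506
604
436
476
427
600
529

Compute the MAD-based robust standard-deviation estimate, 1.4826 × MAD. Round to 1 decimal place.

105.3 ms

Sorted: 427, 436, 476, 506, 529, 532, 600, 604, 1841 → median = 529
|x − 529| sorted: 0, 3, 23, 53, 71, 75, 93, 102, 1312 → MAD = 71
Robust SD ≈ 1.4826 × 71 = 105.265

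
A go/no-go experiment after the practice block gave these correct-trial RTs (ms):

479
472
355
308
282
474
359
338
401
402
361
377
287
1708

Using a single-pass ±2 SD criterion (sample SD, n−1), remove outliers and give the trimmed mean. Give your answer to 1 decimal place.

376.5 ms

n = 14, ΣRT = 6603, M = 471.643
Σ(x−M)² = 1700669.21; s = √(1700669.21/13) = 361.691
Cutoffs: 471.643 ± 2·361.691 → [-251.7, 1195.0]
Outside: 1708 → excluded.
Retained (n=13): Σ = 4895, mean = 4895/13 = 376.538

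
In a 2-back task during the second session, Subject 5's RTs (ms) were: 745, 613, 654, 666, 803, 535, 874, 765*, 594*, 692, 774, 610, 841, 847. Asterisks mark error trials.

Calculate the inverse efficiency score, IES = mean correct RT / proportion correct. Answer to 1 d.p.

841.4 ms

Correct trials (n=12): 745, 613, 654, 666, 803, 535, 874, 692, 774, 610, 841, 847
Mean correct RT = 8654/12 = 721.1667 ms
Proportion correct = 12/14
IES = 721.1667 / (12/14) = 841.361 ms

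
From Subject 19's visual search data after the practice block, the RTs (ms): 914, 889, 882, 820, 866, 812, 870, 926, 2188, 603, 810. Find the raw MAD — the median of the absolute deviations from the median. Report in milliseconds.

Sorted: 603, 810, 812, 820, 866, 870, 882, 889, 914, 926, 2188 → median = 870
|x − 870|: 44, 19, 12, 50, 4, 58, 0, 56, 1318, 267, 60
Sorted deviations: 0, 4, 12, 19, 44, 50, 56, 58, 60, 267, 1318 → MAD = 50

50 ms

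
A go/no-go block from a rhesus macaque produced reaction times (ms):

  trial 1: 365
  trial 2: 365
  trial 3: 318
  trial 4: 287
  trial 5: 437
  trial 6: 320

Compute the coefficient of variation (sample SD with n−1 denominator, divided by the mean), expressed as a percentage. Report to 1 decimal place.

n = 6, Σ = 2092, M = 348.6667
Σ(x−M)² = 13901.333; s = √(13901.333/5) = 52.7282
CV = 52.7282 / 348.6667 = 0.15123 = 15.123%

15.1%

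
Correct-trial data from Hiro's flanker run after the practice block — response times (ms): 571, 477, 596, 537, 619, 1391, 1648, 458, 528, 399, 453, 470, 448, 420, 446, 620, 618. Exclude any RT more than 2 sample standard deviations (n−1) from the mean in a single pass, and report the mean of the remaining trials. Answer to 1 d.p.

510.7 ms

n = 17, ΣRT = 10699, M = 629.353
Σ(x−M)² = 1913855.88; s = √(1913855.88/16) = 345.855
Cutoffs: 629.353 ± 2·345.855 → [-62.4, 1321.1]
Outside: 1391, 1648 → excluded.
Retained (n=15): Σ = 7660, mean = 7660/15 = 510.667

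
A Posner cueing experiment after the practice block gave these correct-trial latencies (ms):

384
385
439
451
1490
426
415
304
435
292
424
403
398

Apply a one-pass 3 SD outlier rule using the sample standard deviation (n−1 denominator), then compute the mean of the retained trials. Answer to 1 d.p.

n = 13, ΣRT = 6246, M = 480.462
Σ(x−M)² = 1132135.23; s = √(1132135.23/12) = 307.156
Cutoffs: 480.462 ± 3·307.156 → [-441.0, 1401.9]
Outside: 1490 → excluded.
Retained (n=12): Σ = 4756, mean = 4756/12 = 396.333

396.3 ms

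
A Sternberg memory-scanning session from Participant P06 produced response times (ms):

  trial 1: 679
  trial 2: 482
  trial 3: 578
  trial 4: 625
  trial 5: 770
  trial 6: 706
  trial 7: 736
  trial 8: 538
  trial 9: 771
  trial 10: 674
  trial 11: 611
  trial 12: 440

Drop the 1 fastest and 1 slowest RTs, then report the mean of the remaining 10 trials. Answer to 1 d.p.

639.9 ms

Sorted: 440, 482, 538, 578, 611, 625, 674, 679, 706, 736, 770, 771
Drop lowest 1 (440) and highest 1 (771)
Remaining (n=10): Σ = 6399, mean = 6399/10 = 639.900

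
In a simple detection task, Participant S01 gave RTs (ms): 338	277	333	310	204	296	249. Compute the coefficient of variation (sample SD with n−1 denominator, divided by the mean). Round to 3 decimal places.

0.167

n = 7, Σ = 2007, M = 286.7143
Σ(x−M)² = 13759.429; s = √(13759.429/6) = 47.8878
CV = 47.8878 / 286.7143 = 0.16702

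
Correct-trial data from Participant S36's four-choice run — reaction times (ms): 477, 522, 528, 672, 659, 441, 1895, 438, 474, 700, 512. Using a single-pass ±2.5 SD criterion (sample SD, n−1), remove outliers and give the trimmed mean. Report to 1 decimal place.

542.3 ms

n = 11, ΣRT = 7318, M = 665.273
Σ(x−M)² = 1750366.18; s = √(1750366.18/10) = 418.374
Cutoffs: 665.273 ± 2.5·418.374 → [-380.7, 1711.2]
Outside: 1895 → excluded.
Retained (n=10): Σ = 5423, mean = 5423/10 = 542.300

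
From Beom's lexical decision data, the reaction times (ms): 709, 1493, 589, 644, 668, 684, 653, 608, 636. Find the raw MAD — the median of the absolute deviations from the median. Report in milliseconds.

Sorted: 589, 608, 636, 644, 653, 668, 684, 709, 1493 → median = 653
|x − 653|: 56, 840, 64, 9, 15, 31, 0, 45, 17
Sorted deviations: 0, 9, 15, 17, 31, 45, 56, 64, 840 → MAD = 31

31 ms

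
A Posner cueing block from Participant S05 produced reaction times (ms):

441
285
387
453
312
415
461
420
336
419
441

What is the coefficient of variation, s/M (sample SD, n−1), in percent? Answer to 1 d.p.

n = 11, Σ = 4370, M = 397.2727
Σ(x−M)² = 36030.182; s = √(36030.182/10) = 60.0251
CV = 60.0251 / 397.2727 = 0.15109 = 15.109%

15.1%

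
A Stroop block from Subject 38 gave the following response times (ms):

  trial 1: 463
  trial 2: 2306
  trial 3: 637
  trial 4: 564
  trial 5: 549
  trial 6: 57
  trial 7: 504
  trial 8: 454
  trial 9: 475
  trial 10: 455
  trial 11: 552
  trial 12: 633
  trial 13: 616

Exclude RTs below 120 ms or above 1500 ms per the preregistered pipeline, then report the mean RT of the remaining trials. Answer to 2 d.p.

536.55 ms

Excluded: 57, 2306
Retained (n=11): Σ = 5902
Mean = 5902/11 = 536.5455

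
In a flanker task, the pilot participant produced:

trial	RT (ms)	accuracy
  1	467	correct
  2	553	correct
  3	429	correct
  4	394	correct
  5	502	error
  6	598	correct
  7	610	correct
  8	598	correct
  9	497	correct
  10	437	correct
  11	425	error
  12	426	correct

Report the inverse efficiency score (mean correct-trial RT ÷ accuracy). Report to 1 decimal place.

601.1 ms

Correct trials (n=10): 467, 553, 429, 394, 598, 610, 598, 497, 437, 426
Mean correct RT = 5009/10 = 500.9000 ms
Proportion correct = 10/12
IES = 500.9000 / (10/12) = 601.080 ms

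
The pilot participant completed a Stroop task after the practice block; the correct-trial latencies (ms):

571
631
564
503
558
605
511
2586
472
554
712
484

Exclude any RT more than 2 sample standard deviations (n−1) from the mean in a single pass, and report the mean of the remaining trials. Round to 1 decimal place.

560.5 ms

n = 12, ΣRT = 8751, M = 729.250
Σ(x−M)² = 3810446.25; s = √(3810446.25/11) = 588.561
Cutoffs: 729.250 ± 2·588.561 → [-447.9, 1906.4]
Outside: 2586 → excluded.
Retained (n=11): Σ = 6165, mean = 6165/11 = 560.455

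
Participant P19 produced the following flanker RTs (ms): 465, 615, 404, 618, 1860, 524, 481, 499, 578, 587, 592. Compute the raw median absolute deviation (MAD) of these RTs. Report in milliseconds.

Sorted: 404, 465, 481, 499, 524, 578, 587, 592, 615, 618, 1860 → median = 578
|x − 578|: 113, 37, 174, 40, 1282, 54, 97, 79, 0, 9, 14
Sorted deviations: 0, 9, 14, 37, 40, 54, 79, 97, 113, 174, 1282 → MAD = 54

54 ms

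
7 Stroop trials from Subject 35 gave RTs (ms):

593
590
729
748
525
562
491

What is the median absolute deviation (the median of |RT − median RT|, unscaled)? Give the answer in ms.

Sorted: 491, 525, 562, 590, 593, 729, 748 → median = 590
|x − 590|: 3, 0, 139, 158, 65, 28, 99
Sorted deviations: 0, 3, 28, 65, 99, 139, 158 → MAD = 65

65 ms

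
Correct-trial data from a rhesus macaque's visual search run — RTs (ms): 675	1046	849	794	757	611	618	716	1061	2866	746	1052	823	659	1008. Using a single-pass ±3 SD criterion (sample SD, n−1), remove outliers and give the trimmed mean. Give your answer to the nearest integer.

815 ms

n = 15, ΣRT = 14281, M = 952.067
Σ(x−M)² = 4276034.93; s = √(4276034.93/14) = 552.658
Cutoffs: 952.067 ± 3·552.658 → [-705.9, 2610.0]
Outside: 2866 → excluded.
Retained (n=14): Σ = 11415, mean = 11415/14 = 815.357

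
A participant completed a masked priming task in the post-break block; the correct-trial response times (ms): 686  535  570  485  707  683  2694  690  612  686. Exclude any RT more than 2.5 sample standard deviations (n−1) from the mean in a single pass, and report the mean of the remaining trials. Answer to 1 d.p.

628.2 ms

n = 10, ΣRT = 8348, M = 834.800
Σ(x−M)² = 3893249.60; s = √(3893249.60/9) = 657.711
Cutoffs: 834.800 ± 2.5·657.711 → [-809.5, 2479.1]
Outside: 2694 → excluded.
Retained (n=9): Σ = 5654, mean = 5654/9 = 628.222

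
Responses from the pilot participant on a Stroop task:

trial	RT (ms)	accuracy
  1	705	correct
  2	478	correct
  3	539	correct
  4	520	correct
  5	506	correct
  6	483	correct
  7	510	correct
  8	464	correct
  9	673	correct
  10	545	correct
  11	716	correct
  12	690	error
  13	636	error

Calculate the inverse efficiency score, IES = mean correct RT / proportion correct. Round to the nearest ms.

Correct trials (n=11): 705, 478, 539, 520, 506, 483, 510, 464, 673, 545, 716
Mean correct RT = 6139/11 = 558.0909 ms
Proportion correct = 11/13
IES = 558.0909 / (11/13) = 659.562 ms

660 ms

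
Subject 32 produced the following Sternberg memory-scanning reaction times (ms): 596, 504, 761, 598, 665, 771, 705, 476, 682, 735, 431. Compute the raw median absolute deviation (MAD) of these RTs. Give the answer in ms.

Sorted: 431, 476, 504, 596, 598, 665, 682, 705, 735, 761, 771 → median = 665
|x − 665|: 69, 161, 96, 67, 0, 106, 40, 189, 17, 70, 234
Sorted deviations: 0, 17, 40, 67, 69, 70, 96, 106, 161, 189, 234 → MAD = 70

70 ms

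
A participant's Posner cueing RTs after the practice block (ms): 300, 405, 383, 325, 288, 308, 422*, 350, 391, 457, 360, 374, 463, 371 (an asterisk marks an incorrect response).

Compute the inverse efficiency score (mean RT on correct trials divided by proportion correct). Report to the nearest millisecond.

Correct trials (n=13): 300, 405, 383, 325, 288, 308, 350, 391, 457, 360, 374, 463, 371
Mean correct RT = 4775/13 = 367.3077 ms
Proportion correct = 13/14
IES = 367.3077 / (13/14) = 395.562 ms

396 ms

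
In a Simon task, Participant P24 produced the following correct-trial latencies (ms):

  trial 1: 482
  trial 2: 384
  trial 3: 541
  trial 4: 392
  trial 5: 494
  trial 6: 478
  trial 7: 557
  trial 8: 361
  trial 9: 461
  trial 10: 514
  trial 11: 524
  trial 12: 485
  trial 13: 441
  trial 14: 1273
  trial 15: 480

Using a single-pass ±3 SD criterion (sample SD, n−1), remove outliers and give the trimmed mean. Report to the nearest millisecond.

471 ms

n = 15, ΣRT = 7867, M = 524.467
Σ(x−M)² = 645163.73; s = √(645163.73/14) = 214.670
Cutoffs: 524.467 ± 3·214.670 → [-119.5, 1168.5]
Outside: 1273 → excluded.
Retained (n=14): Σ = 6594, mean = 6594/14 = 471.000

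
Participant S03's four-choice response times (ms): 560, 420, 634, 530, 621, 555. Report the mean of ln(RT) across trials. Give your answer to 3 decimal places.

6.307

ln(RT): 6.3279, 6.0403, 6.4520, 6.2729, 6.4313, 6.3190
Σ ln(RT) = 37.8434
Mean = 37.8434/6 = 6.30724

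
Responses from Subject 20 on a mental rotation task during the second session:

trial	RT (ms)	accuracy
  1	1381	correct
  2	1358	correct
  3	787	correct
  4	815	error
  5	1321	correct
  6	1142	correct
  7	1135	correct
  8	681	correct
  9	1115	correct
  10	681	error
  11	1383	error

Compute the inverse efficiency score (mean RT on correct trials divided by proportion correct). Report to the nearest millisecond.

Correct trials (n=8): 1381, 1358, 787, 1321, 1142, 1135, 681, 1115
Mean correct RT = 8920/8 = 1115.0000 ms
Proportion correct = 8/11
IES = 1115.0000 / (8/11) = 1533.125 ms

1533 ms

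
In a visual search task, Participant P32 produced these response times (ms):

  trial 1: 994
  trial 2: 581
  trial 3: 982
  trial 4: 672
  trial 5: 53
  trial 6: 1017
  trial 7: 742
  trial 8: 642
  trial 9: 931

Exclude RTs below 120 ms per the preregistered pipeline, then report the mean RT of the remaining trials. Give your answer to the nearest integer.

Excluded: 53
Retained (n=8): Σ = 6561
Mean = 6561/8 = 820.1250

820 ms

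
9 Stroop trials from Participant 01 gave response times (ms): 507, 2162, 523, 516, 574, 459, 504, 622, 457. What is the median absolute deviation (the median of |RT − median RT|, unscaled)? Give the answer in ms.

57 ms

Sorted: 457, 459, 504, 507, 516, 523, 574, 622, 2162 → median = 516
|x − 516|: 9, 1646, 7, 0, 58, 57, 12, 106, 59
Sorted deviations: 0, 7, 9, 12, 57, 58, 59, 106, 1646 → MAD = 57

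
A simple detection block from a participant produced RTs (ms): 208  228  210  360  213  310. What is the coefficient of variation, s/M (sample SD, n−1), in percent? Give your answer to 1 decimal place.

25.3%

n = 6, Σ = 1529, M = 254.8333
Σ(x−M)² = 20776.833; s = √(20776.833/5) = 64.4621
CV = 64.4621 / 254.8333 = 0.25296 = 25.296%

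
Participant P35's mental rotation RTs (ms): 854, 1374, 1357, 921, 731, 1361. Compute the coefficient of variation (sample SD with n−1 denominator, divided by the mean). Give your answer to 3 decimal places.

0.269

n = 6, Σ = 6598, M = 1099.6667
Σ(x−M)² = 437963.333; s = √(437963.333/5) = 295.9606
CV = 295.9606 / 1099.6667 = 0.26914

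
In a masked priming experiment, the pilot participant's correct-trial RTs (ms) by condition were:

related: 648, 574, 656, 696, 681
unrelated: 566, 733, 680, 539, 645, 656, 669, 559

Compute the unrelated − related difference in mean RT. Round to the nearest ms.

M(related) = 3255/5 = 651.000
M(unrelated) = 5047/8 = 630.875
Difference = 630.875 − 651.000 = -20.125 ms

-20 ms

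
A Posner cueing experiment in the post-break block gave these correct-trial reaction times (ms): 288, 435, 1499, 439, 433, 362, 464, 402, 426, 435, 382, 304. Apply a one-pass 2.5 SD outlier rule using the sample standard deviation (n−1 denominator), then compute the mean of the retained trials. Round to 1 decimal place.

397.3 ms

n = 12, ΣRT = 5869, M = 489.083
Σ(x−M)² = 1145934.92; s = √(1145934.92/11) = 322.763
Cutoffs: 489.083 ± 2.5·322.763 → [-317.8, 1296.0]
Outside: 1499 → excluded.
Retained (n=11): Σ = 4370, mean = 4370/11 = 397.273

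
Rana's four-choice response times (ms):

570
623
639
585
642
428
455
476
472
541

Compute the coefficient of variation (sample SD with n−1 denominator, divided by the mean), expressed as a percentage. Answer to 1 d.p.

14.8%

n = 10, Σ = 5431, M = 543.1000
Σ(x−M)² = 58412.900; s = √(58412.900/9) = 80.5625
CV = 80.5625 / 543.1000 = 0.14834 = 14.834%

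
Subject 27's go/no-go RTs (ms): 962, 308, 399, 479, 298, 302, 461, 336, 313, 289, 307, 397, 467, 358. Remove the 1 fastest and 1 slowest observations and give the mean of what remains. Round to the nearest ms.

369 ms

Sorted: 289, 298, 302, 307, 308, 313, 336, 358, 397, 399, 461, 467, 479, 962
Drop lowest 1 (289) and highest 1 (962)
Remaining (n=12): Σ = 4425, mean = 4425/12 = 368.750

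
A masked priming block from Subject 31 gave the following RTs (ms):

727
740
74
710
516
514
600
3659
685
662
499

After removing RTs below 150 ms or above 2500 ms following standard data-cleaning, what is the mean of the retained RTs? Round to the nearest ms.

628 ms

Excluded: 74, 3659
Retained (n=9): Σ = 5653
Mean = 5653/9 = 628.1111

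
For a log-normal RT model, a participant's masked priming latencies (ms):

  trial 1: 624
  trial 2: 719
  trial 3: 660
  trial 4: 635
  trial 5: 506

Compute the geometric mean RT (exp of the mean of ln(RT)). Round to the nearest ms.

ln(RT): 6.4362, 6.5779, 6.4922, 6.4536, 6.2265
Mean ln(RT) = 32.1864/5 = 6.43728
Geometric mean = exp(6.43728) = 624.71 ms

625 ms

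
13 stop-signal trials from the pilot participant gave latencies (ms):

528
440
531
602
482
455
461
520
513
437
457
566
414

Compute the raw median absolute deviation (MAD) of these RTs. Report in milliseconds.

Sorted: 414, 437, 440, 455, 457, 461, 482, 513, 520, 528, 531, 566, 602 → median = 482
|x − 482|: 46, 42, 49, 120, 0, 27, 21, 38, 31, 45, 25, 84, 68
Sorted deviations: 0, 21, 25, 27, 31, 38, 42, 45, 46, 49, 68, 84, 120 → MAD = 42

42 ms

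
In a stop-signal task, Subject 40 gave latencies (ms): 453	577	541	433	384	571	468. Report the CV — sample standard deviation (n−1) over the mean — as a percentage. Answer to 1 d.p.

n = 7, Σ = 3427, M = 489.5714
Σ(x−M)² = 33067.714; s = √(33067.714/6) = 74.2380
CV = 74.2380 / 489.5714 = 0.15164 = 15.164%

15.2%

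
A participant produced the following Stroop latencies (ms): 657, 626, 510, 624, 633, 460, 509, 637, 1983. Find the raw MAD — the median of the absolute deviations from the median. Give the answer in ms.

Sorted: 460, 509, 510, 624, 626, 633, 637, 657, 1983 → median = 626
|x − 626|: 31, 0, 116, 2, 7, 166, 117, 11, 1357
Sorted deviations: 0, 2, 7, 11, 31, 116, 117, 166, 1357 → MAD = 31

31 ms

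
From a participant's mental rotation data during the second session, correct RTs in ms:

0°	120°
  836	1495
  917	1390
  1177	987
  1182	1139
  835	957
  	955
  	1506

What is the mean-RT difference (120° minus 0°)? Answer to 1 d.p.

M(0°) = 4947/5 = 989.400
M(120°) = 8429/7 = 1204.143
Difference = 1204.143 − 989.400 = 214.743 ms

214.7 ms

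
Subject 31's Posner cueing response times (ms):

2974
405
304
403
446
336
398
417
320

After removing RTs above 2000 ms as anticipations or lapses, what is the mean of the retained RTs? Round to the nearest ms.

Excluded: 2974
Retained (n=8): Σ = 3029
Mean = 3029/8 = 378.6250

379 ms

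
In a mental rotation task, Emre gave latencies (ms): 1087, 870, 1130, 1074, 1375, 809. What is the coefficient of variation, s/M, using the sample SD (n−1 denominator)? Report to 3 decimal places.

n = 6, Σ = 6345, M = 1057.5000
Σ(x−M)² = 204113.500; s = √(204113.500/5) = 202.0463
CV = 202.0463 / 1057.5000 = 0.19106

0.191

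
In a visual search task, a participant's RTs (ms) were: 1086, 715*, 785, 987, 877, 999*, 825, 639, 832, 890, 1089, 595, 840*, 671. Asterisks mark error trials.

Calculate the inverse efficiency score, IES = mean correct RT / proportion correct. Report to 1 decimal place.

Correct trials (n=11): 1086, 785, 987, 877, 825, 639, 832, 890, 1089, 595, 671
Mean correct RT = 9276/11 = 843.2727 ms
Proportion correct = 11/14
IES = 843.2727 / (11/14) = 1073.256 ms

1073.3 ms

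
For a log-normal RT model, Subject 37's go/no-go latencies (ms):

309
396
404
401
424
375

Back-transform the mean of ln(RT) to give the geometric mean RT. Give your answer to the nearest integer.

ln(RT): 5.7333, 5.9814, 6.0014, 5.9940, 6.0497, 5.9269
Mean ln(RT) = 35.6868/6 = 5.94780
Geometric mean = exp(5.94780) = 382.91 ms

383 ms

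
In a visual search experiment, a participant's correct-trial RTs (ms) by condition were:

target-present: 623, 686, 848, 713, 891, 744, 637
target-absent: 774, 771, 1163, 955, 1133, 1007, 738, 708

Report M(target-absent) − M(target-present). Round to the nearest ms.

172 ms

M(target-present) = 5142/7 = 734.571
M(target-absent) = 7249/8 = 906.125
Difference = 906.125 − 734.571 = 171.554 ms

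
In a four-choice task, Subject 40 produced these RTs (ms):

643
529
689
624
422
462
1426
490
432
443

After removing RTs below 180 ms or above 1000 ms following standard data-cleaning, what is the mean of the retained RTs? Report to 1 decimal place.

Excluded: 1426
Retained (n=9): Σ = 4734
Mean = 4734/9 = 526.0000

526.0 ms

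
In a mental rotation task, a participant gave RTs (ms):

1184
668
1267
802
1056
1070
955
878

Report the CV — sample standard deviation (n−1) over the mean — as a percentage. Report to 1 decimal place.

n = 8, Σ = 7880, M = 985.0000
Σ(x−M)² = 277718.000; s = √(277718.000/7) = 199.1833
CV = 199.1833 / 985.0000 = 0.20222 = 20.222%

20.2%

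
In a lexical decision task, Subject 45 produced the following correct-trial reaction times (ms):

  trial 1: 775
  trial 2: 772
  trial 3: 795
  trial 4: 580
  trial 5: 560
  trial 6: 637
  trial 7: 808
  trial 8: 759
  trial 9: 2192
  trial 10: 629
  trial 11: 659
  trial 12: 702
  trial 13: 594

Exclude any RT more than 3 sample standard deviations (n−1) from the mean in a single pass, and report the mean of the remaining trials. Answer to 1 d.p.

n = 13, ΣRT = 10462, M = 804.769
Σ(x−M)² = 2174278.31; s = √(2174278.31/12) = 425.664
Cutoffs: 804.769 ± 3·425.664 → [-472.2, 2081.8]
Outside: 2192 → excluded.
Retained (n=12): Σ = 8270, mean = 8270/12 = 689.167

689.2 ms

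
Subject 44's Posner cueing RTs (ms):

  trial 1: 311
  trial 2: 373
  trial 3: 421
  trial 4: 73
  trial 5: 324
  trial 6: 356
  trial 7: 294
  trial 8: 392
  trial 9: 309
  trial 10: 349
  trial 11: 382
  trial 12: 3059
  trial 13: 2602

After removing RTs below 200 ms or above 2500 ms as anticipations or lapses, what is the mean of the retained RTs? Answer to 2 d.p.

351.10 ms

Excluded: 73, 2602, 3059
Retained (n=10): Σ = 3511
Mean = 3511/10 = 351.1000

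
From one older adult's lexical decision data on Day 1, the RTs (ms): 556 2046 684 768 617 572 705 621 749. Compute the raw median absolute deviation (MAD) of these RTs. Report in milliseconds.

Sorted: 556, 572, 617, 621, 684, 705, 749, 768, 2046 → median = 684
|x − 684|: 128, 1362, 0, 84, 67, 112, 21, 63, 65
Sorted deviations: 0, 21, 63, 65, 67, 84, 112, 128, 1362 → MAD = 67

67 ms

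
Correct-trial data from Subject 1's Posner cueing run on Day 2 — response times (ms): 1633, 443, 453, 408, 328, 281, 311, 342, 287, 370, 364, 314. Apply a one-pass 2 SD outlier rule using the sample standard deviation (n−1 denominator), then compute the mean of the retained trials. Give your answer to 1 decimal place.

354.6 ms

n = 12, ΣRT = 5534, M = 461.167
Σ(x−M)² = 1533105.67; s = √(1533105.67/11) = 373.327
Cutoffs: 461.167 ± 2·373.327 → [-285.5, 1207.8]
Outside: 1633 → excluded.
Retained (n=11): Σ = 3901, mean = 3901/11 = 354.636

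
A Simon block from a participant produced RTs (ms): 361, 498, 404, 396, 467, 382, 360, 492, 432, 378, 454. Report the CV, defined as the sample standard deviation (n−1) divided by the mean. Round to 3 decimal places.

n = 11, Σ = 4624, M = 420.3636
Σ(x−M)² = 25896.545; s = √(25896.545/10) = 50.8886
CV = 50.8886 / 420.3636 = 0.12106

0.121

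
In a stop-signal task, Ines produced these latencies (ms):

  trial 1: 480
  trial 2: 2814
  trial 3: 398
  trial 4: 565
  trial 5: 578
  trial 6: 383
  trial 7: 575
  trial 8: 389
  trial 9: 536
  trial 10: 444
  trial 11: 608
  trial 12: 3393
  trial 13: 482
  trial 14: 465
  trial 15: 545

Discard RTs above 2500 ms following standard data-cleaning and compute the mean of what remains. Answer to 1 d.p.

Excluded: 2814, 3393
Retained (n=13): Σ = 6448
Mean = 6448/13 = 496.0000

496.0 ms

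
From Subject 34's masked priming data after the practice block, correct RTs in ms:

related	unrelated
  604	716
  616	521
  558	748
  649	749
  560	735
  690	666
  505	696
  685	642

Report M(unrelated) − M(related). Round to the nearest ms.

76 ms

M(related) = 4867/8 = 608.375
M(unrelated) = 5473/8 = 684.125
Difference = 684.125 − 608.375 = 75.750 ms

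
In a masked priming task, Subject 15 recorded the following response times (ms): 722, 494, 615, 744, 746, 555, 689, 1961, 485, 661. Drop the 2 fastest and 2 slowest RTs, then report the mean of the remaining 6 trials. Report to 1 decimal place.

664.3 ms

Sorted: 485, 494, 555, 615, 661, 689, 722, 744, 746, 1961
Drop lowest 2 (485, 494) and highest 2 (746, 1961)
Remaining (n=6): Σ = 3986, mean = 3986/6 = 664.333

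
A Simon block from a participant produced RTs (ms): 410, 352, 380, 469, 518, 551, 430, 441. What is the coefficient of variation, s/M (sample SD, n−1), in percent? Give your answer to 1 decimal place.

n = 8, Σ = 3551, M = 443.8750
Σ(x−M)² = 31470.875; s = √(31470.875/7) = 67.0510
CV = 67.0510 / 443.8750 = 0.15106 = 15.106%

15.1%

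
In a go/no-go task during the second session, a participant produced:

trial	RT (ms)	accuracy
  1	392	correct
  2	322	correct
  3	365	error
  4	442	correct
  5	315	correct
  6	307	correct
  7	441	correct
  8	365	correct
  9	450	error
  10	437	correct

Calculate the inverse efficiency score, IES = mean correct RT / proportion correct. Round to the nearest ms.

472 ms

Correct trials (n=8): 392, 322, 442, 315, 307, 441, 365, 437
Mean correct RT = 3021/8 = 377.6250 ms
Proportion correct = 8/10
IES = 377.6250 / (8/10) = 472.031 ms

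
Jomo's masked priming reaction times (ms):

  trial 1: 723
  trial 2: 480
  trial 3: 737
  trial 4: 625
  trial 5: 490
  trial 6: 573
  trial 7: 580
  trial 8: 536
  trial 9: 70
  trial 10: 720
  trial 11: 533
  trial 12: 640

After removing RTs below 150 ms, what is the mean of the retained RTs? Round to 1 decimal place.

603.4 ms

Excluded: 70
Retained (n=11): Σ = 6637
Mean = 6637/11 = 603.3636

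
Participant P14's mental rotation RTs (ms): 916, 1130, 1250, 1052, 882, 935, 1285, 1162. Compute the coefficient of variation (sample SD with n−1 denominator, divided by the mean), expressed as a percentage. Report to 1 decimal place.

14.4%

n = 8, Σ = 8612, M = 1076.5000
Σ(x−M)² = 167960.000; s = √(167960.000/7) = 154.9009
CV = 154.9009 / 1076.5000 = 0.14389 = 14.389%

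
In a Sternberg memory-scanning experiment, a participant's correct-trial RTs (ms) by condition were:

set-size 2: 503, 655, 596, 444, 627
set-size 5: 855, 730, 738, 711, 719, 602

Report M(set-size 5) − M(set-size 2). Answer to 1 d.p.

160.8 ms

M(set-size 2) = 2825/5 = 565.000
M(set-size 5) = 4355/6 = 725.833
Difference = 725.833 − 565.000 = 160.833 ms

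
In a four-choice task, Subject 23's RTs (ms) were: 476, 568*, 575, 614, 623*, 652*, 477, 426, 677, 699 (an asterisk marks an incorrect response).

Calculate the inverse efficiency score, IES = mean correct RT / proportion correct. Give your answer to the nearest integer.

Correct trials (n=7): 476, 575, 614, 477, 426, 677, 699
Mean correct RT = 3944/7 = 563.4286 ms
Proportion correct = 7/10
IES = 563.4286 / (7/10) = 804.898 ms

805 ms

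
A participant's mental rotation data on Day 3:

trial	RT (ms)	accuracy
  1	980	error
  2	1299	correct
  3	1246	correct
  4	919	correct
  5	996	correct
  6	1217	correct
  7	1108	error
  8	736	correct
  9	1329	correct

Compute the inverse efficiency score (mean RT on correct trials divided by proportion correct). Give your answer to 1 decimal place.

Correct trials (n=7): 1299, 1246, 919, 996, 1217, 736, 1329
Mean correct RT = 7742/7 = 1106.0000 ms
Proportion correct = 7/9
IES = 1106.0000 / (7/9) = 1422.000 ms

1422.0 ms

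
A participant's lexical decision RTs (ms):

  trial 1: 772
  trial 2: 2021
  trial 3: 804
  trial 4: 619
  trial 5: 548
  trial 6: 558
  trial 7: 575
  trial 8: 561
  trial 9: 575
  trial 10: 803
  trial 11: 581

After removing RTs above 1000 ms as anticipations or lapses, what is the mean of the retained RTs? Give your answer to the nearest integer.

Excluded: 2021
Retained (n=10): Σ = 6396
Mean = 6396/10 = 639.6000

640 ms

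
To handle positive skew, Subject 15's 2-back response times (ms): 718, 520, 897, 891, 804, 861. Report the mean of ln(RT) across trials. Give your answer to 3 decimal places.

ln(RT): 6.5765, 6.2538, 6.7991, 6.7923, 6.6896, 6.7581
Σ ln(RT) = 39.8694
Mean = 39.8694/6 = 6.64490

6.645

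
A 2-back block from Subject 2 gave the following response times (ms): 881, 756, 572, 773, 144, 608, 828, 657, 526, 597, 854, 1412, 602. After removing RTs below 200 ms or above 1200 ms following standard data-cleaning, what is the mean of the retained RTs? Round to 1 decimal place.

695.8 ms

Excluded: 144, 1412
Retained (n=11): Σ = 7654
Mean = 7654/11 = 695.8182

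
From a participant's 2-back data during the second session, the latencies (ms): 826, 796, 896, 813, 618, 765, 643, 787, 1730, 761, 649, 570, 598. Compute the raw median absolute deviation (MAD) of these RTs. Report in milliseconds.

Sorted: 570, 598, 618, 643, 649, 761, 765, 787, 796, 813, 826, 896, 1730 → median = 765
|x − 765|: 61, 31, 131, 48, 147, 0, 122, 22, 965, 4, 116, 195, 167
Sorted deviations: 0, 4, 22, 31, 48, 61, 116, 122, 131, 147, 167, 195, 965 → MAD = 116

116 ms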